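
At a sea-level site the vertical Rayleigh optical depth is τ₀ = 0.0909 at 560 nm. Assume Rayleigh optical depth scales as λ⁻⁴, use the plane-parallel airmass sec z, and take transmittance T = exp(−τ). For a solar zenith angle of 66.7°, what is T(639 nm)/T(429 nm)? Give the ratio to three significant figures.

Airmass: sec 66.7° = 2.5282.
τ(639 nm) = 0.0909 × (560/639)⁴ × 2.5282 = 0.0909 × 0.5899 × 2.5282 = 0.1356.
τ(429 nm) = 0.0909 × (560/429)⁴ × 2.5282 = 0.0909 × 2.9035 × 2.5282 = 0.6673.
T(639)/T(429) = exp(τ_B − τ_A) = exp(0.5317) = 1.7018.

1.70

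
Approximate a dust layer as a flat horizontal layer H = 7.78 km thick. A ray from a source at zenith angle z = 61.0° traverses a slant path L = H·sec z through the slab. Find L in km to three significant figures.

sec z = 1/cos 61.0° = 2.0627.
L = 7.78 × 2.0627 = 16.048 km.

16.0 km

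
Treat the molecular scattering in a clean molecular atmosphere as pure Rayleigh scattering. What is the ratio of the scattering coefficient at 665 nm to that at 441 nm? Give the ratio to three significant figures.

Rayleigh scattering ∝ λ⁻⁴, so the ratio of coefficients is the inverse fourth power of the wavelength ratio.
σ(665)/σ(441) = (441/665)⁴ = (0.6632)⁴ = 0.1934.

0.193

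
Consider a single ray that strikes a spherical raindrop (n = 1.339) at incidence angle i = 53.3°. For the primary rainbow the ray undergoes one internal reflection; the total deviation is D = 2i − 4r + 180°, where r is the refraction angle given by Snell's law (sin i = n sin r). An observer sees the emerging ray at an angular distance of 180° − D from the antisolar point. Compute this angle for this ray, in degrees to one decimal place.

sin r = sin 53.3° / 1.339 = 0.8018/1.339 = 0.5988; r = 36.78°.
D = 2·53.3° − 4·36.78° + 180° = 106.60° − 147.13° + 180° = 139.47°.
Angle from antisolar point = 180° − D = 40.53°.

40.5°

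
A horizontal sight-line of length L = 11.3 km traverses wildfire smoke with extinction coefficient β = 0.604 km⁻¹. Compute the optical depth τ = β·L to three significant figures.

6.83

τ = β·L = 0.604 × 11.3 = 6.8252.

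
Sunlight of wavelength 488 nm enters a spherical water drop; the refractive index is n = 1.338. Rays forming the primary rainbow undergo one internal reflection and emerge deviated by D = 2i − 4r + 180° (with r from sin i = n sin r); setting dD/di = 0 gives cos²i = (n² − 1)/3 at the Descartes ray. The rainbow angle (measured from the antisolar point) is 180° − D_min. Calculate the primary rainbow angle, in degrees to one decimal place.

41.4°

cos²i = (1.79024 − 1)/3 = 0.26341; i = arccos(0.51324) = 59.120°.
sin r = sin 59.120°/1.338 = 0.64144; r = 39.899°.
D_min = 2·59.120° − 4·39.899° + 180° = 138.643°.
Rainbow angle = 180° − D_min = 41.357°.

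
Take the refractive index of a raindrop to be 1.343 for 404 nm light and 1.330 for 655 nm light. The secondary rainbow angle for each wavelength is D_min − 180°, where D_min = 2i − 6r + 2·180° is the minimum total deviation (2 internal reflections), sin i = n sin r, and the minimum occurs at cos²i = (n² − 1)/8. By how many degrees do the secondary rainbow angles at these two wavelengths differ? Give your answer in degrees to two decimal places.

3.38°

At 404 nm (n = 1.343): cos²i = 0.10046 → i = 71.522°, r = 44.928°, D_min = 233.478°, rainbow angle = 53.478°.
At 655 nm (n = 1.330): cos²i = 0.09611 → i = 71.940°, r = 45.630°, D_min = 230.101°, rainbow angle = 50.101°.
Angular width = |53.478° − 50.101°| = 3.377°.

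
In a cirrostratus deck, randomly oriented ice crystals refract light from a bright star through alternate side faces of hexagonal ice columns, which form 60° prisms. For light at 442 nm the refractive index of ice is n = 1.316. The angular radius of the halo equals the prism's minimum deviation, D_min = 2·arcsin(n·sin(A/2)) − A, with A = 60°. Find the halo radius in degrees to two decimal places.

22.30°

n·sin(A/2) = 1.316 × sin 30° = 1.316 × 0.5000 = 0.6580.
D_min = 2·arcsin(0.6580) − 60° = 2 × 41.148° − 60° = 22.295°.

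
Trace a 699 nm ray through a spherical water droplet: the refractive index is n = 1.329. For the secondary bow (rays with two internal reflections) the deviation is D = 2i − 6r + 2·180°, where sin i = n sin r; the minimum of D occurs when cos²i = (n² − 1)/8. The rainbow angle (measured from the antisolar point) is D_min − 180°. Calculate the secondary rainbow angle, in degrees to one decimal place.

49.8°

cos²i = (1.76624 − 1)/8 = 0.09578; i = arccos(0.30948) = 71.972°.
sin r = sin 71.972°/1.329 = 0.71550; r = 45.685°.
D_min = 2·71.972° − 6·45.685° + 360° = 229.837°.
Rainbow angle = D_min − 180° = 49.837°.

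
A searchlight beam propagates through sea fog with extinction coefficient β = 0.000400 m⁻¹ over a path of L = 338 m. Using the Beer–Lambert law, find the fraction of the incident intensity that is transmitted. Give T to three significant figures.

0.874

τ = β·L = 0.000400 × 338 = 0.1352.
T = exp(−0.1352) = 0.8735.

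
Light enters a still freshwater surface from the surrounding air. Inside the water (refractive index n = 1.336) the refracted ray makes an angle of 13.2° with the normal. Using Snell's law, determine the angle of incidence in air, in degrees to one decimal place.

Snell: sin θ_i = n · sin θ_r = 1.336 × sin 13.2° = 1.336 × 0.2284 = 0.3051.
θ_i = arcsin(0.3051) = 17.76°.

17.8°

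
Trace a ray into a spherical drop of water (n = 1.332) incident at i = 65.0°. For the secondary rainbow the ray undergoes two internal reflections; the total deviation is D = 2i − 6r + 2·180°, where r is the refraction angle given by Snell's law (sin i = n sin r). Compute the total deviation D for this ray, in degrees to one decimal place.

sin r = sin 65.0° / 1.332 = 0.9063/1.332 = 0.6804; r = 42.88°.
D = 2·65.0° − 6·42.88° + 2·180° = 130.00° − 257.25° + 360° = 232.75°.

232.7°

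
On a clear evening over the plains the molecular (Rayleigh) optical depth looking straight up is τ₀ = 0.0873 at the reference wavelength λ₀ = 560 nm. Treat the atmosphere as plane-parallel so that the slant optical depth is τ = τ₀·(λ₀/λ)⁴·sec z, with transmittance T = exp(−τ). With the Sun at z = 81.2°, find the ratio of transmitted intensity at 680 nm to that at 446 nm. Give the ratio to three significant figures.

Airmass: sec 81.2° = 6.5366.
τ(680 nm) = 0.0873 × (560/680)⁴ × 6.5366 = 0.0873 × 0.4600 × 6.5366 = 0.2625.
τ(446 nm) = 0.0873 × (560/446)⁴ × 6.5366 = 0.0873 × 2.4855 × 6.5366 = 1.4183.
T(680)/T(446) = exp(τ_B − τ_A) = exp(1.1559) = 3.1767.

3.18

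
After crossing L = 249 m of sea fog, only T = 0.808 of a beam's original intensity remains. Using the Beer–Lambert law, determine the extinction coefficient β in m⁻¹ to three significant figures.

Beer–Lambert: T = exp(−βL) ⇒ β = −ln(T)/L = −ln(0.808)/249 = 0.2132/249 = 0.0008562 m⁻¹.

0.000856 m⁻¹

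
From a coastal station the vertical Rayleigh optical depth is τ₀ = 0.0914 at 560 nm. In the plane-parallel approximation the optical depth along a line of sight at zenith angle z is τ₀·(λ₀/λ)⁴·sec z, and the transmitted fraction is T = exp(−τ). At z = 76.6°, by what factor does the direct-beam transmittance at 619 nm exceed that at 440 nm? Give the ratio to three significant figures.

Airmass: sec 76.6° = 4.3150.
τ(619 nm) = 0.0914 × (560/619)⁴ × 4.3150 = 0.0914 × 0.6699 × 4.3150 = 0.2642.
τ(440 nm) = 0.0914 × (560/440)⁴ × 4.3150 = 0.0914 × 2.6239 × 4.3150 = 1.0348.
T(619)/T(440) = exp(τ_B − τ_A) = exp(0.7706) = 2.1612.

2.16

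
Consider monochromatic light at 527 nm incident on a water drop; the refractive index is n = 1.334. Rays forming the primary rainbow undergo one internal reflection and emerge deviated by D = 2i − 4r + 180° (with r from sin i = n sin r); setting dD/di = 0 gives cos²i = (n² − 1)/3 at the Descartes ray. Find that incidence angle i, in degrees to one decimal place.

59.4°

cos²i = (1.334² − 1)/3 = (1.77956 − 1)/3 = 0.25985.
cos i = 0.50976, so i = 59.352°.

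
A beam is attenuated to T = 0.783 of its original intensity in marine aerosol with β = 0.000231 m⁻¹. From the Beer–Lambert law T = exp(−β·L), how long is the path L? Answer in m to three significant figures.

1060 m

Beer–Lambert: T = exp(−βL) ⇒ L = −ln(T)/β = −ln(0.783)/0.000231 = 0.2446/0.000231 = 1059 m.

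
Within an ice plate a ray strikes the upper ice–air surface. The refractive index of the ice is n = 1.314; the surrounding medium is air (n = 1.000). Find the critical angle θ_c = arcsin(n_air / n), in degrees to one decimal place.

49.6°

sin θ_c = n_air / n = 1.000 / 1.314 = 0.7610.
θ_c = arcsin(0.7610) = 49.56°.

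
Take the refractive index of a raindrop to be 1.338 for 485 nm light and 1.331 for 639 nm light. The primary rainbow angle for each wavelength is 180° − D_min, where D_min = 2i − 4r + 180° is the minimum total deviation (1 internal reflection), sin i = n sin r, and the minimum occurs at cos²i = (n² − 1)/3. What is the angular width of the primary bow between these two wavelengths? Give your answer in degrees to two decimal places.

1.01°

At 485 nm (n = 1.338): cos²i = 0.26341 → i = 59.120°, r = 39.899°, D_min = 138.643°, rainbow angle = 41.357°.
At 639 nm (n = 1.331): cos²i = 0.25719 → i = 59.527°, r = 40.356°, D_min = 137.630°, rainbow angle = 42.370°.
Angular width = |41.357° − 42.370°| = 1.013°.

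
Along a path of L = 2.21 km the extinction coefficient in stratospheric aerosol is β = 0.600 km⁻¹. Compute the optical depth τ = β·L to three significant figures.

1.33

τ = β·L = 0.600 × 2.21 = 1.3260.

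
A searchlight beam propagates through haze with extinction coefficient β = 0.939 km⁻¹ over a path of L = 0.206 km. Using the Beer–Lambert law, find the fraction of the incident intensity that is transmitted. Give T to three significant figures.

0.824

τ = β·L = 0.939 × 0.206 = 0.1934.
T = exp(−0.1934) = 0.8241.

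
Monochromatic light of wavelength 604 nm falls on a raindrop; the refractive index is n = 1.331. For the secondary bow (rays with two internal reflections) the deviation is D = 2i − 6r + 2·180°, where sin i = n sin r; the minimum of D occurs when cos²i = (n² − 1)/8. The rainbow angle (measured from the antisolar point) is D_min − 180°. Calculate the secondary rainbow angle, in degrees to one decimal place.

cos²i = (1.77156 − 1)/8 = 0.09645; i = arccos(0.31056) = 71.907°.
sin r = sin 71.907°/1.331 = 0.71417; r = 45.575°.
D_min = 2·71.907° − 6·45.575° + 360° = 230.365°.
Rainbow angle = D_min − 180° = 50.365°.

50.4°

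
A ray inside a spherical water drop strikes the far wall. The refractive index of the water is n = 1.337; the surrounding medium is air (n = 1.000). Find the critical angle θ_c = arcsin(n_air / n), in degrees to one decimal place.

sin θ_c = n_air / n = 1.000 / 1.337 = 0.7479.
θ_c = arcsin(0.7479) = 48.41°.

48.4°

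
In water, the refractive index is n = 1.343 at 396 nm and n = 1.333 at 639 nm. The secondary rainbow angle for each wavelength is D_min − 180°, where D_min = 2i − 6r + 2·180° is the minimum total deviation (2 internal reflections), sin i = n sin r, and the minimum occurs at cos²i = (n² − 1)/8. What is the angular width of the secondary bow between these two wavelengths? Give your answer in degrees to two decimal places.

2.59°

At 396 nm (n = 1.343): cos²i = 0.10046 → i = 71.522°, r = 44.928°, D_min = 233.478°, rainbow angle = 53.478°.
At 639 nm (n = 1.333): cos²i = 0.09711 → i = 71.843°, r = 45.466°, D_min = 230.891°, rainbow angle = 50.891°.
Angular width = |53.478° − 50.891°| = 2.587°.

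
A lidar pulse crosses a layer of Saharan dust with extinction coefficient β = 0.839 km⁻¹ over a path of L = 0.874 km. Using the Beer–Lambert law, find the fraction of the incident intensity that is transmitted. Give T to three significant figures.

0.480

τ = β·L = 0.839 × 0.874 = 0.7333.
T = exp(−0.7333) = 0.4803.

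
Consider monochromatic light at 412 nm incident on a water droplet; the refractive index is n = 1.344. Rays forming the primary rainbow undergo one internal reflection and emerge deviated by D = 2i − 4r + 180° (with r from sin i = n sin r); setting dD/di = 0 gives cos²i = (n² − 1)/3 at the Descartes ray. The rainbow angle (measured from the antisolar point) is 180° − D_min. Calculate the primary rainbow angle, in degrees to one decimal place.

cos²i = (1.80634 − 1)/3 = 0.26878; i = arccos(0.51844) = 58.772°.
sin r = sin 58.772°/1.344 = 0.63625; r = 39.512°.
D_min = 2·58.772° − 4·39.512° + 180° = 139.495°.
Rainbow angle = 180° − D_min = 40.505°.

40.5°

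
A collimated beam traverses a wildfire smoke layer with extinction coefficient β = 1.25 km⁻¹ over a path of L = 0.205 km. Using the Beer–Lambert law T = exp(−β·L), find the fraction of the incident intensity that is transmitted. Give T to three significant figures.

0.774

τ = β·L = 1.25 × 0.205 = 0.2562.
T = exp(−0.2562) = 0.7739.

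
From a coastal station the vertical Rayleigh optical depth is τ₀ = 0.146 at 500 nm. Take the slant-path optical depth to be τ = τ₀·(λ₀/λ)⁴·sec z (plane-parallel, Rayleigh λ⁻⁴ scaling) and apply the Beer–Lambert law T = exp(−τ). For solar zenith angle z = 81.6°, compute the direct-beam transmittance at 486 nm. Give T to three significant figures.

0.326

sec 81.6° = 6.8454.
τ = 0.146 × (500/486)⁴ × 6.8454 = 0.146 × 1.1203 × 6.8454 = 1.1197.
T = exp(−1.1197) = 0.3264.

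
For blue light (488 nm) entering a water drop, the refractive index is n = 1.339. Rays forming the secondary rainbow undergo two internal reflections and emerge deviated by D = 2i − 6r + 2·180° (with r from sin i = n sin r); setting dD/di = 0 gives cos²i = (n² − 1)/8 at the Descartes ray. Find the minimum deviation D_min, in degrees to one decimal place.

232.5°

cos²i = (1.79292 − 1)/8 = 0.09912; i = arccos(0.31483) = 71.650°.
sin r = sin 71.650°/1.339 = 0.70885; r = 45.141°.
D_min = 2·71.650° − 6·45.141° + 360° = 232.451°.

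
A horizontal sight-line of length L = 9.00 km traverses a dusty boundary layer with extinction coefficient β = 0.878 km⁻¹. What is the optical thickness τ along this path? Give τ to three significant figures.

τ = β·L = 0.878 × 9.00 = 7.9020.

7.90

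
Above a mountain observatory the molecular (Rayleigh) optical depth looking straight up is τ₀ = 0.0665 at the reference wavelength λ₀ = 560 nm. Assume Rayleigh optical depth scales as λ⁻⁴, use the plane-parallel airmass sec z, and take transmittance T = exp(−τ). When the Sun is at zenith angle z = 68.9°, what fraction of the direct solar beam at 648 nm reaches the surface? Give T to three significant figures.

sec 68.9° = 2.7778.
τ = 0.0665 × (560/648)⁴ × 2.7778 = 0.0665 × 0.5578 × 2.7778 = 0.1030.
T = exp(−0.1030) = 0.9021.

0.902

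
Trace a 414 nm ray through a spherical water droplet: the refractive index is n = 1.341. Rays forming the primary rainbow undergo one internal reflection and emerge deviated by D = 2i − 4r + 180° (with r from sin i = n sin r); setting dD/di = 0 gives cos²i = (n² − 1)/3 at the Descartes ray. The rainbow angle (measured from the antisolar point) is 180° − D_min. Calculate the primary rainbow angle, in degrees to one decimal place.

40.9°

cos²i = (1.79828 − 1)/3 = 0.26609; i = arccos(0.51584) = 58.946°.
sin r = sin 58.946°/1.341 = 0.63884; r = 39.705°.
D_min = 2·58.946° − 4·39.705° + 180° = 139.071°.
Rainbow angle = 180° − D_min = 40.929°.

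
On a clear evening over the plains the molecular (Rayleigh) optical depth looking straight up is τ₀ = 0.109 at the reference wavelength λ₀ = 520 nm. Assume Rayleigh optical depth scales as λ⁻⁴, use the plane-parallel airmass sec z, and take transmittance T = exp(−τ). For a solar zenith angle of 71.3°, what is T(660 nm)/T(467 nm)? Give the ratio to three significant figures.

1.48

Airmass: sec 71.3° = 3.1190.
τ(660 nm) = 0.109 × (520/660)⁴ × 3.1190 = 0.109 × 0.3853 × 3.1190 = 0.1310.
τ(467 nm) = 0.109 × (520/467)⁴ × 3.1190 = 0.109 × 1.5373 × 3.1190 = 0.5226.
T(660)/T(467) = exp(τ_B − τ_A) = exp(0.3916) = 1.4794.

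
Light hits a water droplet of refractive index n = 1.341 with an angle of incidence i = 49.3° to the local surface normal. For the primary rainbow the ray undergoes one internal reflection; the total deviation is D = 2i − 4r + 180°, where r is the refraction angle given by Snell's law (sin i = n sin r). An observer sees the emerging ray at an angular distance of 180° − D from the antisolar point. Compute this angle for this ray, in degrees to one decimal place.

39.1°

sin r = sin 49.3° / 1.341 = 0.7581/1.341 = 0.5653; r = 34.43°.
D = 2·49.3° − 4·34.43° + 180° = 98.60° − 137.71° + 180° = 140.89°.
Angle from antisolar point = 180° − D = 39.11°.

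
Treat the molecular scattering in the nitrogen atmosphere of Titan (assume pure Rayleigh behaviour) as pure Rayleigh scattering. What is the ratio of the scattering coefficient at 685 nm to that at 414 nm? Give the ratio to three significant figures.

Rayleigh scattering ∝ λ⁻⁴, so the ratio of coefficients is the inverse fourth power of the wavelength ratio.
σ(685)/σ(414) = (414/685)⁴ = (0.6044)⁴ = 0.1334.

0.133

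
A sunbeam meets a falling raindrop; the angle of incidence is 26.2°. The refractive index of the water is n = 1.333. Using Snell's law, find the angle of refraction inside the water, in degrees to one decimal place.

Snell: sin θ_r = sin θ_i / n = sin 26.2° / 1.333 = 0.4415 / 1.333 = 0.3312.
θ_r = arcsin(0.3312) = 19.34°.

19.3°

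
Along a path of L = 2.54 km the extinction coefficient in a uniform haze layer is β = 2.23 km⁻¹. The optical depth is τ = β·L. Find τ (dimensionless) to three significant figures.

τ = β·L = 2.23 × 2.54 = 5.6642.

5.66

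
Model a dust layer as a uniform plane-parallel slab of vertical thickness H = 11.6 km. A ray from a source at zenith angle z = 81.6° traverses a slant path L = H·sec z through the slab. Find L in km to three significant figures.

sec z = 1/cos 81.6° = 6.8454.
L = 11.6 × 6.8454 = 79.407 km.

79.4 km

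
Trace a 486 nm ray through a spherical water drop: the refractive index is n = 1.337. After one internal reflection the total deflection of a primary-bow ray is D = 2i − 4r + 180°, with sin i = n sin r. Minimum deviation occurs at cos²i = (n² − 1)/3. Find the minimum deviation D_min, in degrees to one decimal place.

cos²i = (1.78757 − 1)/3 = 0.26252; i = arccos(0.51237) = 59.178°.
sin r = sin 59.178°/1.337 = 0.64231; r = 39.964°.
D_min = 2·59.178° − 4·39.964° + 180° = 138.500°.

138.5°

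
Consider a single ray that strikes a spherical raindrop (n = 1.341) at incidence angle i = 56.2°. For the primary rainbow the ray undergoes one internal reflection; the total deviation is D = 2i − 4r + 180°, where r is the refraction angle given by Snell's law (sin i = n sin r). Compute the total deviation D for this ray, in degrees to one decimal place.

sin r = sin 56.2° / 1.341 = 0.8310/1.341 = 0.6197; r = 38.29°.
D = 2·56.2° − 4·38.29° + 180° = 112.40° − 153.17° + 180° = 139.23°.

139.2°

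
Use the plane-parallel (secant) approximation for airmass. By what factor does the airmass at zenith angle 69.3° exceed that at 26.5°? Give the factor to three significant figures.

2.53

X(69.3°)/X(26.5°) = sec 69.3° / sec 26.5° = cos 26.5° / cos 69.3° = 0.8949/0.3535 = 2.5318.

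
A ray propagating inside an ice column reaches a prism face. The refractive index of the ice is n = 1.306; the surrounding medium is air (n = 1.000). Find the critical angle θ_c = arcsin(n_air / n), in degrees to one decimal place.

50.0°

sin θ_c = n_air / n = 1.000 / 1.306 = 0.7657.
θ_c = arcsin(0.7657) = 49.97°.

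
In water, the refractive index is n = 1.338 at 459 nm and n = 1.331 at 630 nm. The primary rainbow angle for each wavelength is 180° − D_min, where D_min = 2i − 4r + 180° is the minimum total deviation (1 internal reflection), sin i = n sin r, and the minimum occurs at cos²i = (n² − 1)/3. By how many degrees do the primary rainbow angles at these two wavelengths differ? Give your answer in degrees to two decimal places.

At 459 nm (n = 1.338): cos²i = 0.26341 → i = 59.120°, r = 39.899°, D_min = 138.643°, rainbow angle = 41.357°.
At 630 nm (n = 1.331): cos²i = 0.25719 → i = 59.527°, r = 40.356°, D_min = 137.630°, rainbow angle = 42.370°.
Angular width = |41.357° − 42.370°| = 1.013°.

1.01°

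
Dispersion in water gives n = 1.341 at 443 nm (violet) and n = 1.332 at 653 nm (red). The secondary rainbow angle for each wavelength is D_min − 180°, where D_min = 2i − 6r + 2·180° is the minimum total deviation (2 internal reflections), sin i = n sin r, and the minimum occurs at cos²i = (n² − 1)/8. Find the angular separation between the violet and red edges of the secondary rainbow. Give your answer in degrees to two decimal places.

2.34°

At 443 nm (n = 1.341): cos²i = 0.09979 → i = 71.586°, r = 45.034°, D_min = 232.966°, rainbow angle = 52.966°.
At 653 nm (n = 1.332): cos²i = 0.09678 → i = 71.875°, r = 45.520°, D_min = 230.628°, rainbow angle = 50.628°.
Angular width = |52.966° − 50.628°| = 2.337°.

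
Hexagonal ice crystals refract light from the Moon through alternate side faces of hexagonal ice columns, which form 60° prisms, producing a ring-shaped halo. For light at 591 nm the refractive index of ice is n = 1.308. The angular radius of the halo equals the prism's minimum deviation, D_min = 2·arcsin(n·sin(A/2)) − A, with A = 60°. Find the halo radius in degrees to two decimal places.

n·sin(A/2) = 1.308 × sin 30° = 1.308 × 0.5000 = 0.6540.
D_min = 2·arcsin(0.6540) − 60° = 2 × 40.844° − 60° = 21.688°.

21.69°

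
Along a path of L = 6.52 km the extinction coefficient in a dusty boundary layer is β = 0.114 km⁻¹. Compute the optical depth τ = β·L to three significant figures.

0.743

τ = β·L = 0.114 × 6.52 = 0.7433.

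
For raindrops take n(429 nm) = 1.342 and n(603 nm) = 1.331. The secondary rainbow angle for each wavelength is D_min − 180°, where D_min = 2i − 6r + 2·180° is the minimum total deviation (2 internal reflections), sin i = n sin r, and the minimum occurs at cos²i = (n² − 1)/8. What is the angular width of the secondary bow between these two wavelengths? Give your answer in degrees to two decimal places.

At 429 nm (n = 1.342): cos²i = 0.10012 → i = 71.554°, r = 44.981°, D_min = 233.222°, rainbow angle = 53.222°.
At 603 nm (n = 1.331): cos²i = 0.09645 → i = 71.907°, r = 45.575°, D_min = 230.365°, rainbow angle = 50.365°.
Angular width = |53.222° − 50.365°| = 2.857°.

2.86°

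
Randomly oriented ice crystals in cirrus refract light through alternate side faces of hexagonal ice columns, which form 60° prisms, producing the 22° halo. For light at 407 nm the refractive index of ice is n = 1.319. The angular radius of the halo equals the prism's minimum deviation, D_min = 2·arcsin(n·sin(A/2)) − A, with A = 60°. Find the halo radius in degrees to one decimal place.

n·sin(A/2) = 1.319 × sin 30° = 1.319 × 0.5000 = 0.6595.
D_min = 2·arcsin(0.6595) − 60° = 2 × 41.262° − 60° = 22.524°.

22.5°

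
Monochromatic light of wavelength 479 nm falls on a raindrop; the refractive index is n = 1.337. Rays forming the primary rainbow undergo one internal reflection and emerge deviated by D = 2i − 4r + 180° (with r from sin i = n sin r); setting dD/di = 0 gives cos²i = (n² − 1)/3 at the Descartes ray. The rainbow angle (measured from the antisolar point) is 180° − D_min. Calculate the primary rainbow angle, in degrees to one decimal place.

41.5°

cos²i = (1.78757 − 1)/3 = 0.26252; i = arccos(0.51237) = 59.178°.
sin r = sin 59.178°/1.337 = 0.64231; r = 39.964°.
D_min = 2·59.178° − 4·39.964° + 180° = 138.500°.
Rainbow angle = 180° − D_min = 41.500°.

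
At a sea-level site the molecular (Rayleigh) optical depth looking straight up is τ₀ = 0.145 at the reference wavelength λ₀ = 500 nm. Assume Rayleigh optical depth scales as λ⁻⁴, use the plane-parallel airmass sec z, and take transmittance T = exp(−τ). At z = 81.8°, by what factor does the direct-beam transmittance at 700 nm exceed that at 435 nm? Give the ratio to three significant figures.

Airmass: sec 81.8° = 7.0112.
τ(700 nm) = 0.145 × (500/700)⁴ × 7.0112 = 0.145 × 0.2603 × 7.0112 = 0.2646.
τ(435 nm) = 0.145 × (500/435)⁴ × 7.0112 = 0.145 × 1.7455 × 7.0112 = 1.7745.
T(700)/T(435) = exp(τ_B − τ_A) = exp(1.5099) = 4.5263.

4.53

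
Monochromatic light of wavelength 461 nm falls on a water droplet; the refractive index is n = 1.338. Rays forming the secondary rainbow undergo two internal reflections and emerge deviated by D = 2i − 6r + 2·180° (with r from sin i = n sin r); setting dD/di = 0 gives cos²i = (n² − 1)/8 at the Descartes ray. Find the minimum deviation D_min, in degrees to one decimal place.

cos²i = (1.79024 − 1)/8 = 0.09878; i = arccos(0.31429) = 71.682°.
sin r = sin 71.682°/1.338 = 0.70951; r = 45.195°.
D_min = 2·71.682° − 6·45.195° + 360° = 232.193°.

232.2°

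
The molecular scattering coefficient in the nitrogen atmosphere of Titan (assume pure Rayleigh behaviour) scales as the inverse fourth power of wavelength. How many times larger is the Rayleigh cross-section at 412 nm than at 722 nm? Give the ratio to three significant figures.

Rayleigh scattering ∝ λ⁻⁴, so the ratio of coefficients is the inverse fourth power of the wavelength ratio.
σ(412)/σ(722) = (722/412)⁴ = (1.7524)⁴ = 9.431.

9.43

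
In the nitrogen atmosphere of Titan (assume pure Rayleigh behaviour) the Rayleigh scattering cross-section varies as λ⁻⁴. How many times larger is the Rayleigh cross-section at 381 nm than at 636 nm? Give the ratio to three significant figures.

Rayleigh scattering ∝ λ⁻⁴, so the ratio of coefficients is the inverse fourth power of the wavelength ratio.
σ(381)/σ(636) = (636/381)⁴ = (1.6693)⁴ = 7.765.

7.76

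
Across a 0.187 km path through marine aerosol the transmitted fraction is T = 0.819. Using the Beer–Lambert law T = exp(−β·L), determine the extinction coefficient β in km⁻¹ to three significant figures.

1.07 km⁻¹

Beer–Lambert: T = exp(−βL) ⇒ β = −ln(T)/L = −ln(0.819)/0.187 = 0.1997/0.187 = 1.068 km⁻¹.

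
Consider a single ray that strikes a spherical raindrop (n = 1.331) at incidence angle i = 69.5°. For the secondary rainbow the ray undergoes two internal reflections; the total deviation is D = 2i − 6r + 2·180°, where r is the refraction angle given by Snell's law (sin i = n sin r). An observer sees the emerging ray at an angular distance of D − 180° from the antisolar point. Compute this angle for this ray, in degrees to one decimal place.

50.6°

sin r = sin 69.5° / 1.331 = 0.9367/1.331 = 0.7037; r = 44.73°.
D = 2·69.5° − 6·44.73° + 2·180° = 139.00° − 268.36° + 360° = 230.64°.
Angle from antisolar point = D − 180° = 50.64°.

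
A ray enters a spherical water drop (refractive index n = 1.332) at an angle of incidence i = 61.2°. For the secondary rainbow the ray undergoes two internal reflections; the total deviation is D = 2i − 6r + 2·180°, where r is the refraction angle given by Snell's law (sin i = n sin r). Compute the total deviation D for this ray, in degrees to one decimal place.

sin r = sin 61.2° / 1.332 = 0.8763/1.332 = 0.6579; r = 41.14°.
D = 2·61.2° − 6·41.14° + 2·180° = 122.40° − 246.83° + 360° = 235.57°.

235.6°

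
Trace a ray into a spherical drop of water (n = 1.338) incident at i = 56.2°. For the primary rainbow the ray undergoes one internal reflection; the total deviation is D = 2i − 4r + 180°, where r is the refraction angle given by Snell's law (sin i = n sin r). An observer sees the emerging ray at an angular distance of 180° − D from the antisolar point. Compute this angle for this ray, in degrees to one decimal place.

41.2°

sin r = sin 56.2° / 1.338 = 0.8310/1.338 = 0.6211; r = 38.39°.
D = 2·56.2° − 4·38.39° + 180° = 112.40° − 153.58° + 180° = 138.82°.
Angle from antisolar point = 180° − D = 41.18°.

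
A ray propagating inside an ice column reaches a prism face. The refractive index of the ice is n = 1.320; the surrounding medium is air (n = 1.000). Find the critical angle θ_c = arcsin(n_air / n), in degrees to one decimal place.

49.3°

sin θ_c = n_air / n = 1.000 / 1.320 = 0.7576.
θ_c = arcsin(0.7576) = 49.25°.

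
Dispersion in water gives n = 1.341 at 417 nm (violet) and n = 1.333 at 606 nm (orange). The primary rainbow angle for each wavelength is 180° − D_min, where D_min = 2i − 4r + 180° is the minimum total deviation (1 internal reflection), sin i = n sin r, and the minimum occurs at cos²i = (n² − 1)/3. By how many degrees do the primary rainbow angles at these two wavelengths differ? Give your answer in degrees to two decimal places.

1.15°

At 417 nm (n = 1.341): cos²i = 0.26609 → i = 58.946°, r = 39.705°, D_min = 139.071°, rainbow angle = 40.929°.
At 606 nm (n = 1.333): cos²i = 0.25896 → i = 59.410°, r = 40.225°, D_min = 137.922°, rainbow angle = 42.078°.
Angular width = |40.929° − 42.078°| = 1.149°.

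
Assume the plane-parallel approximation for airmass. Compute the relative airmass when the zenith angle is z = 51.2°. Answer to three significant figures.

1.60

X = sec z = 1/cos 51.2° = 1/0.6266 = 1.5959.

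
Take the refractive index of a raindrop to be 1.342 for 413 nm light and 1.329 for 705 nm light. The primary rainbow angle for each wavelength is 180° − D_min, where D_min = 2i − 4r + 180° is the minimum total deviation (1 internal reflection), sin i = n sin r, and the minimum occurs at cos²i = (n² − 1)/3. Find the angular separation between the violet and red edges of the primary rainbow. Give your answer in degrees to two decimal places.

1.88°

At 413 nm (n = 1.342): cos²i = 0.26699 → i = 58.888°, r = 39.641°, D_min = 139.213°, rainbow angle = 40.787°.
At 705 nm (n = 1.329): cos²i = 0.25541 → i = 59.643°, r = 40.487°, D_min = 137.337°, rainbow angle = 42.663°.
Angular width = |40.787° − 42.663°| = 1.876°.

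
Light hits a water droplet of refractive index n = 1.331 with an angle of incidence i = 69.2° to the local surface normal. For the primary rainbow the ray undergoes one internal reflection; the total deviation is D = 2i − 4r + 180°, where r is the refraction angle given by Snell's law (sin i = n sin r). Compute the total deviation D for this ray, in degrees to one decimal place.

139.9°

sin r = sin 69.2° / 1.331 = 0.9348/1.331 = 0.7023; r = 44.62°.
D = 2·69.2° − 4·44.62° + 180° = 138.40° − 178.46° + 180° = 139.94°.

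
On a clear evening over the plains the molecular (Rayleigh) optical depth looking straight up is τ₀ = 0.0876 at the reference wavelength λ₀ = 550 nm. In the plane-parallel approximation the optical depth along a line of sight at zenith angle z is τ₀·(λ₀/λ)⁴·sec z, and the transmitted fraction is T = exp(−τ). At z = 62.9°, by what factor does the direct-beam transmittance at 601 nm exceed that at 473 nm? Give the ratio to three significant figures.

1.24

Airmass: sec 62.9° = 2.1952.
τ(601 nm) = 0.0876 × (550/601)⁴ × 2.1952 = 0.0876 × 0.7014 × 2.1952 = 0.1349.
τ(473 nm) = 0.0876 × (550/473)⁴ × 2.1952 = 0.0876 × 1.8281 × 2.1952 = 0.3515.
T(601)/T(473) = exp(τ_B − τ_A) = exp(0.2167) = 1.2419.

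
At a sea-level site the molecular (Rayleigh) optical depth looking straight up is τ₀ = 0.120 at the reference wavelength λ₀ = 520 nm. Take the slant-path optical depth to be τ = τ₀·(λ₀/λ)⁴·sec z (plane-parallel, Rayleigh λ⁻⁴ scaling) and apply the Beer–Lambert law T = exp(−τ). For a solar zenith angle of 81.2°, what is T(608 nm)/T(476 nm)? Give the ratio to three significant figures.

Airmass: sec 81.2° = 6.5366.
τ(608 nm) = 0.120 × (520/608)⁴ × 6.5366 = 0.120 × 0.5351 × 6.5366 = 0.4197.
τ(476 nm) = 0.120 × (520/476)⁴ × 6.5366 = 0.120 × 1.4242 × 6.5366 = 1.1172.
T(608)/T(476) = exp(τ_B − τ_A) = exp(0.6975) = 2.0087.

2.01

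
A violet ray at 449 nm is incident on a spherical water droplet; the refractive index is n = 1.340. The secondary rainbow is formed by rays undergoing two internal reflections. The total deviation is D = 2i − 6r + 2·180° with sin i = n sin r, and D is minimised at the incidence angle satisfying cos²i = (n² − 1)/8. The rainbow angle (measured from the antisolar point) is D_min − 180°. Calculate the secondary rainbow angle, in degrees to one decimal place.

cos²i = (1.79560 − 1)/8 = 0.09945; i = arccos(0.31536) = 71.618°.
sin r = sin 71.618°/1.340 = 0.70819; r = 45.088°.
D_min = 2·71.618° − 6·45.088° + 360° = 232.709°.
Rainbow angle = D_min − 180° = 52.709°.

52.7°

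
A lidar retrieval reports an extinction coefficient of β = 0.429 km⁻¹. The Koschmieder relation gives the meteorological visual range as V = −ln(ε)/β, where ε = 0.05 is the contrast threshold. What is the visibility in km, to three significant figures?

6.98 km

V = −ln(0.05) / 0.429 = 2.996 / 0.429 = 6.9831 km.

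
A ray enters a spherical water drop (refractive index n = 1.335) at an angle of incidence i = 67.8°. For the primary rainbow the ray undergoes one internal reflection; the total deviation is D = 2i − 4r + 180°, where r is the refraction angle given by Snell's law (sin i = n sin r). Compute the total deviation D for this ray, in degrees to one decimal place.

sin r = sin 67.8° / 1.335 = 0.9259/1.335 = 0.6935; r = 43.91°.
D = 2·67.8° − 4·43.91° + 180° = 135.60° − 175.64° + 180° = 139.96°.

140.0°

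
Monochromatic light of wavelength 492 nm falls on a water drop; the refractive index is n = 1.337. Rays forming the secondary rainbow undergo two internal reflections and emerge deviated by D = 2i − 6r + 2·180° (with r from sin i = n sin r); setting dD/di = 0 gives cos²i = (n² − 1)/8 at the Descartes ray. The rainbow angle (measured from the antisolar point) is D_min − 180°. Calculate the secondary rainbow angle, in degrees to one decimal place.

51.9°

cos²i = (1.78757 − 1)/8 = 0.09845; i = arccos(0.31376) = 71.714°.
sin r = sin 71.714°/1.337 = 0.71017; r = 45.249°.
D_min = 2·71.714° − 6·45.249° + 360° = 231.934°.
Rainbow angle = D_min − 180° = 51.934°.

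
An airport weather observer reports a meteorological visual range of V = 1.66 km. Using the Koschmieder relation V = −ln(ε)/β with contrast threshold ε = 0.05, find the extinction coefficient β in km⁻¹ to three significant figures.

β = −ln(0.05) / V = 2.996 / 1.66 = 1.8047 km⁻¹.

1.80 km⁻¹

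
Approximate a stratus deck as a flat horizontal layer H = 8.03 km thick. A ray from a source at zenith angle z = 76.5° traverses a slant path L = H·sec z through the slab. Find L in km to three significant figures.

34.4 km

sec z = 1/cos 76.5° = 4.2837.
L = 8.03 × 4.2837 = 34.398 km.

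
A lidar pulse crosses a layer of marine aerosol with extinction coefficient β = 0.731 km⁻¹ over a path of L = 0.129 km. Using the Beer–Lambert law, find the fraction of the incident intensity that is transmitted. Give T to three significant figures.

0.910

τ = β·L = 0.731 × 0.129 = 0.0943.
T = exp(−0.0943) = 0.9100.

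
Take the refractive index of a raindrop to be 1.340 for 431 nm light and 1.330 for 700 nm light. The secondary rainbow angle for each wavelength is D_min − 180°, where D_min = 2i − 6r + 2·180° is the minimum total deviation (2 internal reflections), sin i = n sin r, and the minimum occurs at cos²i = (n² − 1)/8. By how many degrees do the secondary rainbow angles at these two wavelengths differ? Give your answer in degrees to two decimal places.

At 431 nm (n = 1.340): cos²i = 0.09945 → i = 71.618°, r = 45.088°, D_min = 232.709°, rainbow angle = 52.709°.
At 700 nm (n = 1.330): cos²i = 0.09611 → i = 71.940°, r = 45.630°, D_min = 230.101°, rainbow angle = 50.101°.
Angular width = |52.709° − 50.101°| = 2.608°.

2.61°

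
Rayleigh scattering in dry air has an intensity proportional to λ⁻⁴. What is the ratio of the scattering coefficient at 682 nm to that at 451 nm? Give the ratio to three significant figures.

Rayleigh scattering ∝ λ⁻⁴, so the ratio of coefficients is the inverse fourth power of the wavelength ratio.
σ(682)/σ(451) = (451/682)⁴ = (0.6613)⁴ = 0.1912.

0.191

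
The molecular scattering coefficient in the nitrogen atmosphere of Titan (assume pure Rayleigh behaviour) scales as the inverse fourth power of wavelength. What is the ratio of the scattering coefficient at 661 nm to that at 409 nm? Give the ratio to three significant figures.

0.147

Rayleigh scattering ∝ λ⁻⁴, so the ratio of coefficients is the inverse fourth power of the wavelength ratio.
σ(661)/σ(409) = (409/661)⁴ = (0.6188)⁴ = 0.1466.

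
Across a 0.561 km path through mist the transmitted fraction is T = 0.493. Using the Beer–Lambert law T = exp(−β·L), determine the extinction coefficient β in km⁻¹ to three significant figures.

Beer–Lambert: T = exp(−βL) ⇒ β = −ln(T)/L = −ln(0.493)/0.561 = 0.7072/0.561 = 1.261 km⁻¹.

1.26 km⁻¹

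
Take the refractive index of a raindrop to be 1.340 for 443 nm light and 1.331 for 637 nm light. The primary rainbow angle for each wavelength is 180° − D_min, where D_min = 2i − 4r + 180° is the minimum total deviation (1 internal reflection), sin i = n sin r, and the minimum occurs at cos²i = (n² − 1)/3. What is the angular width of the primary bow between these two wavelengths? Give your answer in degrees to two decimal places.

At 443 nm (n = 1.340): cos²i = 0.26520 → i = 59.004°, r = 39.770°, D_min = 138.929°, rainbow angle = 41.071°.
At 637 nm (n = 1.331): cos²i = 0.25719 → i = 59.527°, r = 40.356°, D_min = 137.630°, rainbow angle = 42.370°.
Angular width = |41.071° − 42.370°| = 1.299°.

1.30°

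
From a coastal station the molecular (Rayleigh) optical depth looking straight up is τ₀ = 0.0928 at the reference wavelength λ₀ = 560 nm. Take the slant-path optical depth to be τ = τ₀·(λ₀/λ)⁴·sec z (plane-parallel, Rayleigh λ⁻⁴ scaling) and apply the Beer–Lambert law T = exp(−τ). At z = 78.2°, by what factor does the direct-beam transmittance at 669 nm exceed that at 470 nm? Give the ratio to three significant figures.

Airmass: sec 78.2° = 4.8901.
τ(669 nm) = 0.0928 × (560/669)⁴ × 4.8901 = 0.0928 × 0.4910 × 4.8901 = 0.2228.
τ(470 nm) = 0.0928 × (560/470)⁴ × 4.8901 = 0.0928 × 2.0154 × 4.8901 = 0.9146.
T(669)/T(470) = exp(τ_B − τ_A) = exp(0.6918) = 1.9973.

2.00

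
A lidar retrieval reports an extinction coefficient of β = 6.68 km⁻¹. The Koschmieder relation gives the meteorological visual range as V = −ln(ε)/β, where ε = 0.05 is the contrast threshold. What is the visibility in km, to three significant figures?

0.448 km

V = −ln(0.05) / 6.68 = 2.996 / 6.68 = 0.4485 km.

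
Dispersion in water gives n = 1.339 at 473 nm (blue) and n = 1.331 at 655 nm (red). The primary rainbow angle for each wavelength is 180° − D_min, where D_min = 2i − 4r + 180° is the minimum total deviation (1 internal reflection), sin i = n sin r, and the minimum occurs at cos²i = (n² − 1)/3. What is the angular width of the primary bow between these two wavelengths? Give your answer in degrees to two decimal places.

At 473 nm (n = 1.339): cos²i = 0.26431 → i = 59.062°, r = 39.834°, D_min = 138.786°, rainbow angle = 41.214°.
At 655 nm (n = 1.331): cos²i = 0.25719 → i = 59.527°, r = 40.356°, D_min = 137.630°, rainbow angle = 42.370°.
Angular width = |41.214° − 42.370°| = 1.156°.

1.16°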